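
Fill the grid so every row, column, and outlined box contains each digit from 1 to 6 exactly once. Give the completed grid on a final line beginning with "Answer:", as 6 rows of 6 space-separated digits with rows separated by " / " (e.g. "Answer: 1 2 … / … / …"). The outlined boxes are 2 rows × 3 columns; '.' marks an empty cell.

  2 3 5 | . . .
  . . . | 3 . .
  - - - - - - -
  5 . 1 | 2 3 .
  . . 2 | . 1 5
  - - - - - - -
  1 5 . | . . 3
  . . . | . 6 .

Step 1. [r5c4∈{4}] nothing but 4 survives at r5c4, so r5c4=4.
Step 2. [r4c4∈{6}] r4c4's peers cover all but 6, so r4c4=6.
Step 3. [r4c2∈{4}] only 4 remains possible at r4c2 ⇒ r4c2=4.
Step 4. [r2c1∈{4,6}] across col 1, 6 lands solely at r2c1, so r2c1=6.
Step 5. [r2c3∈{4}] r2c3's peers cover all but 4, so r2c3=4.
Step 6. [r1c4∈{1}] only 1 remains possible at r1c4. So r1c4=1.
Step 7. [r5c5∈{2}] nothing but 2 survives at r5c5 ⇒ r5c5=2.
Step 8. [r1c5∈{4}] only 4 remains possible at r1c5, so r1c5=4.
Step 9. [r4c1∈{3}] r4c1 has the single candidate 3 ⇒ r4c1=3.
Step 10. [r6c4∈{5}] r6c4 is down to just 5 ⇒ r6c4=5.
Step 11. [r6c2∈{2}] r6c2 has the single candidate 2. So r6c2=2.
Step 12. [r6c3∈{3}] r6c3's peers cover all but 3. So r6c3=3.
Step 13. [r1c6∈{6}] r1c6 is down to just 6 ⇒ r1c6=6.
Step 14. [r6c6∈{1}] r6c6 has the single candidate 1, so r6c6=1.
Step 15. [r6c1∈{4}] r6c1 has the single candidate 4, so r6c1=4.
Step 16. [r2c5∈{5}] nothing but 5 survives at r2c5 ⇒ r2c5=5.
Step 17. [r3c2∈{6}] r3c2 has the single candidate 6. So r3c2=6.
Step 18. [r3c6∈{4}] r3c6 is down to just 4 ⇒ r3c6=4.
Step 19. [r2c6∈{2}] only 2 remains possible at r2c6, so r2c6=2.
Step 20. [r2c2∈{1}] only 1 remains possible at r2c2 ⇒ r2c2=1.
Step 21. [r5c3∈{6}] r5c3 has the single candidate 6 ⇒ r5c3=6.

Answer: 2 3 5 1 4 6 / 6 1 4 3 5 2 / 5 6 1 2 3 4 / 3 4 2 6 1 5 / 1 5 6 4 2 3 / 4 2 3 5 6 1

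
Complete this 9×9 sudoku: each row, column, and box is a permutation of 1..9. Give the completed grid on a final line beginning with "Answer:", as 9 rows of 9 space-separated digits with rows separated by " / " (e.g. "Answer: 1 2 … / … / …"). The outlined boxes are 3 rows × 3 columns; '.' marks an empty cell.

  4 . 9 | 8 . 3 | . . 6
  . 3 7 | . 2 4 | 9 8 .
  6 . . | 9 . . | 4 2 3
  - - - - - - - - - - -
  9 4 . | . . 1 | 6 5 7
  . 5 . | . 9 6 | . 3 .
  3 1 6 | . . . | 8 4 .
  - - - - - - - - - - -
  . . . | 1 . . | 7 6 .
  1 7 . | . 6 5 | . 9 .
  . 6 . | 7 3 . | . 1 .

Step 1. [r7c3∈{2,3,4,5,8}] in row 7, 3 fits only at r7c3. So r7c3=3.
Step 2. [r2c1∈{5}] only 5 remains possible at r2c1 ⇒ r2c1=5.
Step 3. [r9c3∈{2,4,5,8}] across col 3, 5 lands solely at r9c3 ⇒ r9c3=5.
Step 4. [r9c7∈{2}] r9c7 is down to just 2. So r9c7=2.
Step 5. [r9c1∈{8}] r9c1's peers cover all but 8, so r9c1=8.
Step 6. [r7c6∈{2,8,9}] in col 6, 8 fits only at r7c6. So r7c6=8.
Step 7. [r8c4∈{2,4}] 2 has one home in box 8: r8c4 ⇒ r8c4=2.
Step 8. [r3c5∈{1,5,7}] across row 3, 5 lands solely at r3c5 ⇒ r3c5=5.
Step 9. [r5c3∈{2,8}] across row 5, 8 lands solely at r5c3, so r5c3=8.
Step 10. [r1c5∈{1,7}] 1 has one home in col 5: r1c5, so r1c5=1.
Step 11. [r9c9∈{4}] r9c9 is down to just 4. So r9c9=4.
Step 12. [r7c1∈{2}] nothing but 2 survives at r7c1, so r7c1=2.
Step 13. [r5c9∈{1,2}] across row 5, 2 lands solely at r5c9, so r5c9=2.
Step 14. [r3c6∈{7}] r3c6 has the single candidate 7. So r3c6=7.
Step 15. [r8c9∈{8}] nothing but 8 survives at r8c9. So r8c9=8.
Step 16. [r1c2∈{2}] r1c2 is down to just 2, so r1c2=2.
Step 17. [r3c2∈{8}] nothing but 8 survives at r3c2 ⇒ r3c2=8.
Step 18. [r6c4∈{5}] only 5 remains possible at r6c4, so r6c4=5.
Step 19. [r6c6∈{2}] r6c6 is down to just 2. So r6c6=2.
Step 20. [r2c4∈{6}] nothing but 6 survives at r2c4 ⇒ r2c4=6.
Step 21. [r4c4∈{3}] r4c4 has the single candidate 3, so r4c4=3.
Step 22. [r2c9∈{1}] r2c9 has the single candidate 1, so r2c9=1.
Step 23. [r5c4∈{4}] r5c4 is down to just 4, so r5c4=4.
Step 24. [r5c1∈{7}] r5c1 is down to just 7 ⇒ r5c1=7.
Step 25. [r7c9∈{5}] r7c9's peers cover all but 5, so r7c9=5.
Step 26. [r5c7∈{1}] r5c7 is down to just 1, so r5c7=1.
Step 27. [r8c7∈{3}] r8c7 is down to just 3, so r8c7=3.
Step 28. [r1c8∈{7}] r1c8's peers cover all but 7. So r1c8=7.
Step 29. [r4c5∈{8}] nothing but 8 survives at r4c5, so r4c5=8.
Step 30. [r6c5∈{7}] r6c5 is down to just 7. So r6c5=7.
Step 31. [r7c5∈{4}] r7c5 has the single candidate 4. So r7c5=4.
Step 32. [r8c3∈{4}] only 4 remains possible at r8c3. So r8c3=4.
Step 33. [r1c7∈{5}] r1c7 is down to just 5 ⇒ r1c7=5.
Step 34. [r9c6∈{9}] r9c6 is down to just 9 ⇒ r9c6=9.
Step 35. [r7c2∈{9}] r7c2 is down to just 9, so r7c2=9.
Step 36. [r4c3∈{2}] nothing but 2 survives at r4c3, so r4c3=2.
Step 37. [r3c3∈{1}] r3c3's peers cover all but 1, so r3c3=1.
Step 38. [r6c9∈{9}] nothing but 9 survives at r6c9, so r6c9=9.

Answer: 4 2 9 8 1 3 5 7 6 / 5 3 7 6 2 4 9 8 1 / 6 8 1 9 5 7 4 2 3 / 9 4 2 3 8 1 6 5 7 / 7 5 8 4 9 6 1 3 2 / 3 1 6 5 7 2 8 4 9 / 2 9 3 1 4 8 7 6 5 / 1 7 4 2 6 5 3 9 8 / 8 6 5 7 3 9 2 1 4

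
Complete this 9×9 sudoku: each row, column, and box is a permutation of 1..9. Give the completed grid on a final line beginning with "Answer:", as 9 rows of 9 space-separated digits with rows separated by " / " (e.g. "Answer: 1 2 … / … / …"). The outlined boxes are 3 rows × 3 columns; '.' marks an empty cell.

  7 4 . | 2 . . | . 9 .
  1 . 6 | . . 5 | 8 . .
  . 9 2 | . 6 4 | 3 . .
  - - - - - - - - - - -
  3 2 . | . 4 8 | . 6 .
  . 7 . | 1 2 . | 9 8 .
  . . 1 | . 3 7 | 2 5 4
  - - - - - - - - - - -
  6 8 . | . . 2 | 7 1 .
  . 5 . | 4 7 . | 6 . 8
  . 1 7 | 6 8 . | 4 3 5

Step 1. [r9c6∈{9}] r9c6 is down to just 9. So r9c6=9.
Step 2. [r3c9∈{1,7}] 1 has one home in row 3: r3c9 ⇒ r3c9=1.
Step 3. [r1c3∈{3,5,8}] row 1 places 8 nowhere but r1c3. So r1c3=8.
Step 4. [r3c8∈{7}] r3c8 is down to just 7. So r3c8=7.
Step 5. [r1c6∈{1,3}] r1c6 is the only open cell in row 1 admitting 3 ⇒ r1c6=3.
Step 6. [r7c3∈{3,4,9}] 4 has one home in row 7: r7c3, so r7c3=4.
Step 7. [r6c4∈{9}] r6c4 is down to just 9 ⇒ r6c4=9.
Step 8. [r5c3∈{5}] r5c3 is down to just 5 ⇒ r5c3=5.
Step 9. [r8c1∈{2,9}] r8c1 is the only open cell in col 1 admitting 9, so r8c1=9.
Step 10. [r4c4∈{5}] r4c4 has the single candidate 5, so r4c4=5.
Step 11. [r2c9∈{2}] r2c9's peers cover all but 2. So r2c9=2.
Step 12. [r8c8∈{2}] r8c8 has the single candidate 2 ⇒ r8c8=2.
Step 13. [r3c4∈{8}] only 8 remains possible at r3c4, so r3c4=8.
Step 14. [r9c1∈{2}] r9c1 is down to just 2 ⇒ r9c1=2.
Step 15. [r7c5∈{5}] nothing but 5 survives at r7c5 ⇒ r7c5=5.
Step 16. [r2c4∈{7}] r2c4's peers cover all but 7 ⇒ r2c4=7.
Step 17. [r6c2∈{6}] r6c2 is down to just 6, so r6c2=6.
Step 18. [r5c1∈{4}] only 4 remains possible at r5c1 ⇒ r5c1=4.
Step 19. [r2c5∈{9}] r2c5's peers cover all but 9 ⇒ r2c5=9.
Step 20. [r5c6∈{6}] r5c6 is down to just 6. So r5c6=6.
Step 21. [r4c7∈{1}] r4c7 has the single candidate 1, so r4c7=1.
Step 22. [r7c4∈{3}] r7c4 is down to just 3 ⇒ r7c4=3.
Step 23. [r2c8∈{4}] r2c8 is down to just 4. So r2c8=4.
Step 24. [r4c3∈{9}] r4c3 has the single candidate 9 ⇒ r4c3=9.
Step 25. [r3c1∈{5}] r3c1 has the single candidate 5. So r3c1=5.
Step 26. [r7c9∈{9}] nothing but 9 survives at r7c9. So r7c9=9.
Step 27. [r6c1∈{8}] r6c1 has the single candidate 8 ⇒ r6c1=8.
Step 28. [r1c9∈{6}] r1c9's peers cover all but 6 ⇒ r1c9=6.
Step 29. [r2c2∈{3}] r2c2 has the single candidate 3. So r2c2=3.
Step 30. [r4c9∈{7}] r4c9 has the single candidate 7, so r4c9=7.
Step 31. [r1c5∈{1}] nothing but 1 survives at r1c5, so r1c5=1.
Step 32. [r8c6∈{1}] only 1 remains possible at r8c6, so r8c6=1.
Step 33. [r8c3∈{3}] r8c3 has the single candidate 3. So r8c3=3.
Step 34. [r5c9∈{3}] r5c9 is down to just 3. So r5c9=3.
Step 35. [r1c7∈{5}] only 5 remains possible at r1c7, so r1c7=5.

Answer: 7 4 8 2 1 3 5 9 6 / 1 3 6 7 9 5 8 4 2 / 5 9 2 8 6 4 3 7 1 / 3 2 9 5 4 8 1 6 7 / 4 7 5 1 2 6 9 8 3 / 8 6 1 9 3 7 2 5 4 / 6 8 4 3 5 2 7 1 9 / 9 5 3 4 7 1 6 2 8 / 2 1 7 6 8 9 4 3 5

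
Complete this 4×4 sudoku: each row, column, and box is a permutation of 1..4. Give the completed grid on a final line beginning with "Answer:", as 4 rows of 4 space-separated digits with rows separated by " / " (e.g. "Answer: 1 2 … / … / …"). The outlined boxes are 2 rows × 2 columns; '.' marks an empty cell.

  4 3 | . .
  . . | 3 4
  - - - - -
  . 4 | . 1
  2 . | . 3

Step 1. [r3c3∈{2}] only 2 remains possible at r3c3 ⇒ r3c3=2.
Step 2. [r4c2∈{1}] nothing but 1 survives at r4c2, so r4c2=1.
Step 3. [r1c4∈{2}] r1c4 is down to just 2, so r1c4=2.
Step 4. [r2c1∈{1}] r2c1 has the single candidate 1, so r2c1=1.
Step 5. [r4c3∈{4}] nothing but 4 survives at r4c3. So r4c3=4.
Step 6. [r2c2∈{2}] nothing but 2 survives at r2c2 ⇒ r2c2=2.
Step 7. [r1c3∈{1}] r1c3 is down to just 1. So r1c3=1.
Step 8. [r3c1∈{3}] r3c1 is down to just 3 ⇒ r3c1=3.

Answer: 4 3 1 2 / 1 2 3 4 / 3 4 2 1 / 2 1 4 3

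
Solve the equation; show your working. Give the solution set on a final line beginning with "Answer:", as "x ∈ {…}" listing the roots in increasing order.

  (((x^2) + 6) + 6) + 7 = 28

Step 1. [(((x^2) + 6) + 6) + 7 = 28] peel the +7: subtract 7 from each side ⇒ sub: ((x^2) + 6) + 6 = 21.
Step 2. [((x^2) + 6) + 6 = 21] subtract 6: x sits inside (… + 6), so sub: (x^2) + 6 = 15.
Step 3. [(x^2) + 6 = 15] +6 is outermost — subtract 6 both sides. So sub: x^2 = 9.
Step 4. [x^2 = 9] LHS squared, RHS 9 ≥ 0: apply √ (±). So sqrt: x = 3 or -3.

Answer: x ∈ {-3, 3}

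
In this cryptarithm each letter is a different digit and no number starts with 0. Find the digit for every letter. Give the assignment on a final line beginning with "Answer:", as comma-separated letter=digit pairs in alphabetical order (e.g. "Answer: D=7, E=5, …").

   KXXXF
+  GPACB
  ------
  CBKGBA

Step 1. [C] C is the leading digit of a 6-digit sum of two 5-digit numbers; the final carry is exactly 1. So C=1.
Step 2. [col 1: F + B ≡ A (mod 10)] F=6 is one option consistent with column 1 (F + B ≡ A (mod 10), carry-in 0) — take it. So F=6.
Step 3. [col 1: F + B ≡ A (mod 10)] A=3 is one option consistent with column 1 (F + B ≡ A (mod 10), carry-in 0) — take it, so A=3.
Step 4. [col 1: F + B ≡ A (mod 10)] in column 1 we have F+B≡A with carry-in 0; given F=6, A=3 and digits 1,3,6 already taken and all letters distinct, that pins B to 7 ⇒ B=7.
Step 5. [col 2: X + C ≡ B (mod 10)] from column 2 (C=1, B=7, carry-in 1, digits 1,3,6,7 already taken and all letters distinct): X must equal 5, so X=5.
Step 6. [col 3: X + A ≡ G (mod 10)] column 3 reads X+A+carry(0)=G with X=5, A=3; with digits 1,3,5,6,7 already taken and all letters distinct, the only value for G is 8, so G=8.
Step 7. [col 4: X + P ≡ K (mod 10)] K=9 is one option consistent with column 4 (X + P ≡ K (mod 10), carry-in 0) — take it. So K=9.
Step 8. [col 4: X + P ≡ K (mod 10)] column 4 reads X+P+carry(0)=K with X=5, K=9; with digits 1,3,5,6,7,8,9 already taken and all letters distinct, the only value for P is 4 ⇒ P=4.

Answer: A=3, B=7, C=1, F=6, G=8, K=9, P=4, X=5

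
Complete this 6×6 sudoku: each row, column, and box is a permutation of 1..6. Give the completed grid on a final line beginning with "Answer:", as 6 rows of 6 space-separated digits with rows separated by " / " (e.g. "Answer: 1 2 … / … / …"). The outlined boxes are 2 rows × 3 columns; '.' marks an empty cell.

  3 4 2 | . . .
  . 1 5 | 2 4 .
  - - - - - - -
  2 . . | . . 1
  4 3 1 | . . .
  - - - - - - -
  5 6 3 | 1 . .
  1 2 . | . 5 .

Step 1. [r3c4∈{3,4,5,6}] across row 3, 4 lands solely at r3c4, so r3c4=4.
Step 2. [r5c6∈{2,4}] across row 5, 4 lands solely at r5c6 ⇒ r5c6=4.
Step 3. [r4c6∈{2,5,6}] in col 6, 2 fits only at r4c6, so r4c6=2.
Step 4. [r4c5∈{6}] r4c5 is down to just 6 ⇒ r4c5=6.
Step 5. [r1c6∈{5,6}] col 6 places 5 nowhere but r1c6. So r1c6=5.
Step 6. [r2c6∈{3,6}] r2c6 is the only open cell in row 2 admitting 3, so r2c6=3.
Step 7. [r6c6∈{6}] r6c6 is down to just 6, so r6c6=6.
Step 8. [r2c1∈{6}] r2c1's peers cover all but 6, so r2c1=6.
Step 9. [r1c5∈{1}] r1c5 has the single candidate 1 ⇒ r1c5=1.
Step 10. [r6c3∈{4}] r6c3 is down to just 4 ⇒ r6c3=4.
Step 11. [r1c4∈{6}] r1c4 has the single candidate 6 ⇒ r1c4=6.
Step 12. [r3c5∈{3}] only 3 remains possible at r3c5, so r3c5=3.
Step 13. [r6c4∈{3}] nothing but 3 survives at r6c4 ⇒ r6c4=3.
Step 14. [r5c5∈{2}] r5c5 is down to just 2, so r5c5=2.
Step 15. [r4c4∈{5}] r4c4 is down to just 5 ⇒ r4c4=5.
Step 16. [r3c2∈{5}] only 5 remains possible at r3c2 ⇒ r3c2=5.
Step 17. [r3c3∈{6}] nothing but 6 survives at r3c3. So r3c3=6.

Answer: 3 4 2 6 1 5 / 6 1 5 2 4 3 / 2 5 6 4 3 1 / 4 3 1 5 6 2 / 5 6 3 1 2 4 / 1 2 4 3 5 6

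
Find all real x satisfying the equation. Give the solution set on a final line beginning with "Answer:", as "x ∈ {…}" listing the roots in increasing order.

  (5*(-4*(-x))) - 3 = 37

Step 1. [(5*(-4*(-x))) - 3 = 37] peel the -3: add 3 from each side. So sub: 5*(-4*(-x)) = 40.
Step 2. [5*(-4*(-x)) = 40] divide by the outer 5. So div: -4*(-x) = 8.
Step 3. [-4*(-x) = 8] -4·(inner) — divide through by -4, so div: -x = -2.
Step 4. [-x = -2] flip signs both sides ⇒ neg: x = 2.

Answer: x ∈ {2}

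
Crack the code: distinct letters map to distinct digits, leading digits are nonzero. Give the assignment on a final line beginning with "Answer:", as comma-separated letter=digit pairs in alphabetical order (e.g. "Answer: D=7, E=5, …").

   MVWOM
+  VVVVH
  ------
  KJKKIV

Step 1. [col 1: M + H ≡ V (mod 10)] several values work for V in column 1 (M + H ≡ V (mod 10), carry-in 0); try V=5, so V=5.
Step 2. [col 1: M + H ≡ V (mod 10)] several values work for H in column 1 (M + H ≡ V (mod 10), carry-in 0); try H=7. So H=7.
Step 3. [K] the sum has 6 digits but both addends have 5; that extra leading digit K is the final carry, namely 1 ⇒ K=1.
Step 4. [col 1: M + H ≡ V (mod 10)] column 1: given H=7, V=5, carry-in 0, and digits 1,5,7 already taken and all letters distinct, M+H≡V (mod 10) forces M=8. So M=8.
Step 5. [col 2: O + V ≡ I (mod 10)] several values work for O in column 2 (O + V ≡ I (mod 10), carry-in 1); try O=3, so O=3.
Step 6. [col 2: O + V ≡ I (mod 10)] column 2 reads O+V+carry(1)=I with O=3, V=5; with digits 1,3,5,7,8 already taken and all letters distinct, the only value for I is 9, so I=9.
Step 7. [col 3: W + V ≡ K (mod 10)] in column 3 we have W+V≡K with carry-in 0; given V=5, K=1 and digits 1,3,5,7,8,9 already taken and all letters distinct, that pins W to 6, so W=6.
Step 8. [col 5: M + V ≡ J (mod 10)] column 5 reads M+V+carry(1)=J with M=8, V=5; with digits 1,3,5,6,7,8,9 already taken and all letters distinct, the only value for J is 4, so J=4.

Answer: H=7, I=9, J=4, K=1, M=8, O=3, V=5, W=6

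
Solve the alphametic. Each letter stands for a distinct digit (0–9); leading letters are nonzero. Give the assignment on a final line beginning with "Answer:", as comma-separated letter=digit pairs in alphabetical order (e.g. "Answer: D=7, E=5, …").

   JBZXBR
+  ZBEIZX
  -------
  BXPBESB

Step 1. [col 1: R + X ≡ B (mod 10)] B=1 is one option consistent with column 1 (R + X ≡ B (mod 10), carry-in 0) — take it, so B=1.
Step 2. [col 1: R + X ≡ B (mod 10)] column 1 (R + X ≡ B (mod 10), carry-in 0) doesn't pin X yet; pick X=2 and continue, so X=2.
Step 3. [col 1: R + X ≡ B (mod 10)] from column 1 (X=2, B=1, carry-in 0, digits 1,2 already taken and all letters distinct): R must equal 9, so R=9.
Step 4. [col 2: B + Z ≡ S (mod 10)] no forcing yet in column 2 (carry-in 1); Z=4 is free and consistent — try it, so Z=4.
Step 5. [col 2: B + Z ≡ S (mod 10)] column 2 reads B+Z+carry(1)=S with B=1, Z=4; with digits 1,2,4,9 already taken and all letters distinct, the only value for S is 6 ⇒ S=6.
Step 6. [col 3: X + I ≡ E (mod 10)] no forcing yet in column 3 (carry-in 0); I=5 is free and consistent — try it. So I=5.
Step 7. [col 3: X + I ≡ E (mod 10)] in column 3 we have X+I≡E with carry-in 0; given X=2, I=5 and digits 1,2,4,5,6,9 already taken and all letters distinct, that pins E to 7 ⇒ E=7.
Step 8. [col 5: B + B ≡ P (mod 10)] column 5 reads B+B+carry(1)=P with B=1; with digits 1,2,4,5,6,7,9 already taken and all letters distinct, the only value for P is 3. So P=3.
Step 9. [col 6: J + Z ≡ X (mod 10)] column 6: given Z=4, X=2, carry-in 0, and digits 1,2,3,4,5,6,7,9 already taken and all letters distinct, J+Z≡X (mod 10) forces J=8 ⇒ J=8.

Answer: B=1, E=7, I=5, J=8, P=3, R=9, S=6, X=2, Z=4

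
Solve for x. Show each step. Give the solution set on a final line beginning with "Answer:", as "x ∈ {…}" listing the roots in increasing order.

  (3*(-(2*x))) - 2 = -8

Step 1. [(3*(-(2*x))) - 2 = -8] peel the -2: add 2 from each side ⇒ sub: 3*(-(2*x)) = -6.
Step 2. [3*(-(2*x)) = -6] 3 out front; divide by 3 ⇒ div: -(2*x) = -2.
Step 3. [-(2*x) = -2] leading − — multiply by −1 ⇒ neg: 2*x = 2.
Step 4. [2*x = 2] 2·(inner) — divide through by 2, so div: x = 1.

Answer: x ∈ {1}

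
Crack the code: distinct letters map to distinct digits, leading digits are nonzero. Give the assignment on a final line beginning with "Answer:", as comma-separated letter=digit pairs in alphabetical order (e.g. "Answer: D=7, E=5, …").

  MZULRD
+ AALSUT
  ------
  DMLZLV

Step 1. [col 1: D + T ≡ V (mod 10)] several values work for T in column 1 (D + T ≡ V (mod 10), carry-in 0); try T=6 ⇒ T=6.
Step 2. [col 1: D + T ≡ V (mod 10)] column 1 (D + T ≡ V (mod 10), carry-in 0) doesn't pin D yet; pick D=9 and continue ⇒ D=9.
Step 3. [col 1: D + T ≡ V (mod 10)] in column 1 we have D+T≡V with carry-in 0; given D=9, T=6 and digits 6,9 already taken and all letters distinct, that pins V to 5. So V=5.
Step 4. [col 2: R + U ≡ L (mod 10)] no forcing yet in column 2 (carry-in 1); U=0 is free and consistent — try it ⇒ U=0.
Step 5. [col 2: R + U ≡ L (mod 10)] column 2 (R + U ≡ L (mod 10), carry-in 1) doesn't pin L yet; pick L=3 and continue. So L=3.
Step 6. [col 2: R + U ≡ L (mod 10)] in column 2 we have R+U≡L with carry-in 1; given U=0, L=3 and digits 0,3,5,6,9 already taken and all letters distinct, that pins R to 2 ⇒ R=2.
Step 7. [col 3: L + S ≡ Z (mod 10)] column 3 (L + S ≡ Z (mod 10), carry-in 0) doesn't pin Z yet; pick Z=7 and continue ⇒ Z=7.
Step 8. [col 3: L + S ≡ Z (mod 10)] from column 3 (L=3, Z=7, carry-in 0, digits 0,2,3,5,6,7,9 already taken and all letters distinct): S must equal 4 ⇒ S=4.
Step 9. [col 5: Z + A ≡ M (mod 10)] column 5 reads Z+A+carry(0)=M with Z=7; with digits 0,2,3,4,5,6,7,9 already taken and all letters distinct, the only value for A is 1. So A=1.
Step 10. [col 5: Z + A ≡ M (mod 10)] from column 5 (Z=7, A=1, carry-in 0, digits 0,1,2,3,4,5,6,7,9 already taken and all letters distinct): M must equal 8 ⇒ M=8.

Answer: A=1, D=9, L=3, M=8, R=2, S=4, T=6, U=0, V=5, Z=7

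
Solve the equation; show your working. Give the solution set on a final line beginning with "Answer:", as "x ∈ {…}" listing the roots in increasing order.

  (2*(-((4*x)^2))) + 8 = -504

Step 1. [(2*(-((4*x)^2))) + 8 = -504] peel the +8: subtract 8 from each side ⇒ sub: 2*(-((4*x)^2)) = -512.
Step 2. [2*(-((4*x)^2)) = -512] divide by the outer 2 ⇒ div: -((4*x)^2) = -256.
Step 3. [-((4*x)^2) = -256] LHS negated; negate both sides, so neg: (4*x)^2 = 256.
Step 4. [(4*x)^2 = 256] √ both sides: 256 ≥ 0 gives two branches, so sqrt: 4*x = 16 or -16.
Step 5. [4*x = 16 or -16] 4 out front; divide by 4. So div: x = 4 or -4.

Answer: x ∈ {-4, 4}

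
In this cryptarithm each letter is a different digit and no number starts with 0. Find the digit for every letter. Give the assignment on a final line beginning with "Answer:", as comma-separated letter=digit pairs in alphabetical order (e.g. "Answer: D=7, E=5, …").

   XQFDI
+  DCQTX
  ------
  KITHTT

Step 1. [K] adding two 5-digit numbers gives at most 5+1 digits, and here it does — K is that final carry and must be 1, so K=1.
Step 2. [col 1: I + X ≡ T (mod 10)] X=8 is one option consistent with column 1 (I + X ≡ T (mod 10), carry-in 0) — take it. So X=8.
Step 3. [col 1: I + X ≡ T (mod 10)] no forcing yet in column 1 (carry-in 0); I=7 is free and consistent — try it. So I=7.
Step 4. [col 1: I + X ≡ T (mod 10)] column 1 reads I+X+carry(0)=T with I=7, X=8; with digits 1,7,8 already taken and all letters distinct, the only value for T is 5, so T=5.
Step 5. [col 2: D + T ≡ T (mod 10)] in column 2 we have D+T≡T with carry-in 1; given T=5 and digits 1,5,7,8 already taken and all letters distinct, that pins D to 9, so D=9.
Step 6. [col 3: F + Q ≡ H (mod 10)] H=4 is one option consistent with column 3 (F + Q ≡ H (mod 10), carry-in 1) — take it. So H=4.
Step 7. [col 3: F + Q ≡ H (mod 10)] F=0 is one option consistent with column 3 (F + Q ≡ H (mod 10), carry-in 1) — take it. So F=0.
Step 8. [col 3: F + Q ≡ H (mod 10)] in column 3 we have F+Q≡H with carry-in 1; given F=0, H=4 and digits 0,1,4,5,7,8,9 already taken and all letters distinct, that pins Q to 3 ⇒ Q=3.
Step 9. [col 4: Q + C ≡ T (mod 10)] column 4: given Q=3, T=5, carry-in 0, and digits 0,1,3,4,5,7,8,9 already taken and all letters distinct, Q+C≡T (mod 10) forces C=2. So C=2.

Answer: C=2, D=9, F=0, H=4, I=7, K=1, Q=3, T=5, X=8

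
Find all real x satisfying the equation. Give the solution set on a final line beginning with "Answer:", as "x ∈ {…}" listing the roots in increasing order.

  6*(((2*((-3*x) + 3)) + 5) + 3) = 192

Step 1. [6*(((2*((-3*x) + 3)) + 5) + 3) = 192] 6·(inner) — divide through by 6, so div: ((2*((-3*x) + 3)) + 5) + 3 = 32.
Step 2. [((2*((-3*x) + 3)) + 5) + 3 = 32] 3 comes off first (subtract 3). So sub: (2*((-3*x) + 3)) + 5 = 29.
Step 3. [(2*((-3*x) + 3)) + 5 = 29] peel the +5: subtract 5 from each side ⇒ sub: 2*((-3*x) + 3) = 24.
Step 4. [2*((-3*x) + 3) = 24] 2·(inner) — divide through by 2, so div: (-3*x) + 3 = 12.
Step 5. [(-3*x) + 3 = 12] subtract 3: x sits inside (… + 3), so sub: -3*x = 9.
Step 6. [-3*x = 9] LHS = -3·(…); ÷-3 both sides, so div: x = -3.

Answer: x ∈ {-3}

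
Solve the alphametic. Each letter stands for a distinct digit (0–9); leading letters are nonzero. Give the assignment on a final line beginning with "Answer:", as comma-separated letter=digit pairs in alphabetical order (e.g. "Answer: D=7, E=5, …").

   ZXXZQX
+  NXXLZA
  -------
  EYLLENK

Step 1. [col 1: X + A ≡ K (mod 10)] several values work for A in column 1 (X + A ≡ K (mod 10), carry-in 0); try A=9. So A=9.
Step 2. [col 1: X + A ≡ K (mod 10)] column 1 (X + A ≡ K (mod 10), carry-in 0) doesn't pin K yet; pick K=5 and continue ⇒ K=5.
Step 3. [E] the sum has 7 digits but both addends have 6; that extra leading digit E is the final carry, namely 1 ⇒ E=1.
Step 4. [col 1: X + A ≡ K (mod 10)] in column 1 we have X+A≡K with carry-in 0; given A=9, K=5 and digits 1,5,9 already taken and all letters distinct, that pins X to 6, so X=6.
Step 5. [col 2: Q + Z ≡ N (mod 10)] several values work for Q in column 2 (Q + Z ≡ N (mod 10), carry-in 1); try Q=4 ⇒ Q=4.
Step 6. [col 2: Q + Z ≡ N (mod 10)] several values work for N in column 2 (Q + Z ≡ N (mod 10), carry-in 1); try N=2, so N=2.
Step 7. [col 2: Q + Z ≡ N (mod 10)] from column 2 (Q=4, N=2, carry-in 1, digits 1,2,4,5,6,9 already taken and all letters distinct): Z must equal 7 ⇒ Z=7.
Step 8. [col 3: Z + L ≡ E (mod 10)] from column 3 (Z=7, E=1, carry-in 1, digits 1,2,4,5,6,7,9 already taken and all letters distinct): L must equal 3, so L=3.
Step 9. [col 6: Z + N ≡ Y (mod 10)] in column 6 we have Z+N≡Y with carry-in 1; given Z=7, N=2 and digits 1,2,3,4,5,6,7,9 already taken and all letters distinct, that pins Y to 0 ⇒ Y=0.

Answer: A=9, E=1, K=5, L=3, N=2, Q=4, X=6, Y=0, Z=7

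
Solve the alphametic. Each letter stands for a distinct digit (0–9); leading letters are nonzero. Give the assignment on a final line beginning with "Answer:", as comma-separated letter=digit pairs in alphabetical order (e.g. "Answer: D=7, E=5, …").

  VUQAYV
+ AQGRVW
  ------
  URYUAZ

Step 1. [col 1: V + W ≡ Z (mod 10)] no forcing yet in column 1 (carry-in 0); W=8 is free and consistent — try it ⇒ W=8.
Step 2. [col 1: V + W ≡ Z (mod 10)] column 1 (V + W ≡ Z (mod 10), carry-in 0) doesn't pin Z yet; pick Z=0 and continue ⇒ Z=0.
Step 3. [col 1: V + W ≡ Z (mod 10)] from column 1 (W=8, Z=0, carry-in 0, digits 0,8 already taken and all letters distinct): V must equal 2. So V=2.
Step 4. [col 2: Y + V ≡ A (mod 10)] no forcing yet in column 2 (carry-in 1); A=4 is free and consistent — try it ⇒ A=4.
Step 5. [col 2: Y + V ≡ A (mod 10)] column 2 reads Y+V+carry(1)=A with V=2, A=4; with digits 0,2,4,8 already taken and all letters distinct, the only value for Y is 1 ⇒ Y=1.
Step 6. [col 3: A + R ≡ U (mod 10)] R=3 is one option consistent with column 3 (A + R ≡ U (mod 10), carry-in 0) — take it ⇒ R=3.
Step 7. [col 3: A + R ≡ U (mod 10)] column 3 reads A+R+carry(0)=U with A=4, R=3; with digits 0,1,2,3,4,8 already taken and all letters distinct, the only value for U is 7, so U=7.
Step 8. [col 4: Q + G ≡ Y (mod 10)] column 4 (Q + G ≡ Y (mod 10), carry-in 0) doesn't pin G yet; pick G=6 and continue ⇒ G=6.
Step 9. [col 4: Q + G ≡ Y (mod 10)] column 4 reads Q+G+carry(0)=Y with G=6, Y=1; with digits 0,1,2,3,4,6,7,8 already taken and all letters distinct, the only value for Q is 5. So Q=5.

Answer: A=4, G=6, Q=5, R=3, U=7, V=2, W=8, Y=1, Z=0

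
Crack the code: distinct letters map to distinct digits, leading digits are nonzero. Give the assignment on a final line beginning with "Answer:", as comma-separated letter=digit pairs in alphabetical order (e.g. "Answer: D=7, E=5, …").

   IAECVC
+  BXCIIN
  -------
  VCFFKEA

Step 1. [V] V is the leading digit of a 7-digit sum of two 6-digit numbers; the final carry is exactly 1. So V=1.
Step 2. [col 1: C + N ≡ A (mod 10)] N=3 is one option consistent with column 1 (C + N ≡ A (mod 10), carry-in 0) — take it. So N=3.
Step 3. [col 1: C + N ≡ A (mod 10)] no forcing yet in column 1 (carry-in 0); C=4 is free and consistent — try it ⇒ C=4.
Step 4. [col 1: C + N ≡ A (mod 10)] in column 1 we have C+N≡A with carry-in 0; given C=4, N=3 and digits 1,3,4 already taken and all letters distinct, that pins A to 7. So A=7.
Step 5. [col 2: V + I ≡ E (mod 10)] column 2 (V + I ≡ E (mod 10), carry-in 0) doesn't pin E yet; pick E=6 and continue ⇒ E=6.
Step 6. [col 2: V + I ≡ E (mod 10)] column 2: given V=1, E=6, carry-in 0, and digits 1,3,4,6,7 already taken and all letters distinct, V+I≡E (mod 10) forces I=5, so I=5.
Step 7. [col 3: C + I ≡ K (mod 10)] column 3 reads C+I+carry(0)=K with C=4, I=5; with digits 1,3,4,5,6,7 already taken and all letters distinct, the only value for K is 9. So K=9.
Step 8. [col 4: E + C ≡ F (mod 10)] in column 4 we have E+C≡F with carry-in 0; given E=6, C=4 and digits 1,3,4,5,6,7,9 already taken and all letters distinct, that pins F to 0. So F=0.
Step 9. [col 5: A + X ≡ F (mod 10)] column 5 reads A+X+carry(1)=F with A=7, F=0; with digits 0,1,3,4,5,6,7,9 already taken and all letters distinct, the only value for X is 2. So X=2.
Step 10. [col 6: I + B ≡ C (mod 10)] in column 6 we have I+B≡C with carry-in 1; given I=5, C=4 and digits 0,1,2,3,4,5,6,7,9 already taken and all letters distinct, that pins B to 8 ⇒ B=8.

Answer: A=7, B=8, C=4, E=6, F=0, I=5, K=9, N=3, V=1, X=2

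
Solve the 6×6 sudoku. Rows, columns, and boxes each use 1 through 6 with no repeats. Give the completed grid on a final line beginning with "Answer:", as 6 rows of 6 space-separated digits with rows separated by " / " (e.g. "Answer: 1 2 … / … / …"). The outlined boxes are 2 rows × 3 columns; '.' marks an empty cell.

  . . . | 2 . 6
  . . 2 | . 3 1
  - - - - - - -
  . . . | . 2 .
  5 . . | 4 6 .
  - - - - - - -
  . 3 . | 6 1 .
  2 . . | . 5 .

Step 1. [r5c1∈{4}] r5c1 has the single candidate 4 ⇒ r5c1=4.
Step 2. [r2c2∈{4,5,6}] 4 has one home in row 2: r2c2, so r2c2=4.
Step 3. [r3c4∈{1,3,5}] across col 4, 1 lands solely at r3c4 ⇒ r3c4=1.
Step 4. [r3c2∈{6}] r3c2 is down to just 6 ⇒ r3c2=6.
Step 5. [r3c1∈{3}] r3c1 has the single candidate 3. So r3c1=3.
Step 6. [r4c3∈{1}] r4c3 has the single candidate 1. So r4c3=1.
Step 7. [r1c2∈{1,5}] in col 2, 5 fits only at r1c2 ⇒ r1c2=5.
Step 8. [r6c6∈{3,4}] 4 has one home in row 6: r6c6, so r6c6=4.
Step 9. [r6c3∈{6}] nothing but 6 survives at r6c3, so r6c3=6.
Step 10. [r3c3∈{4}] only 4 remains possible at r3c3 ⇒ r3c3=4.
Step 11. [r6c4∈{3}] r6c4 is down to just 3 ⇒ r6c4=3.
Step 12. [r4c6∈{3}] nothing but 3 survives at r4c6 ⇒ r4c6=3.
Step 13. [r4c2∈{2}] nothing but 2 survives at r4c2, so r4c2=2.
Step 14. [r1c1∈{1}] r1c1 has the single candidate 1. So r1c1=1.
Step 15. [r5c3∈{5}] r5c3 is down to just 5 ⇒ r5c3=5.
Step 16. [r2c4∈{5}] r2c4 is down to just 5, so r2c4=5.
Step 17. [r3c6∈{5}] r3c6 is down to just 5 ⇒ r3c6=5.
Step 18. [r2c1∈{6}] r2c1 is down to just 6. So r2c1=6.
Step 19. [r5c6∈{2}] nothing but 2 survives at r5c6, so r5c6=2.
Step 20. [r1c3∈{3}] only 3 remains possible at r1c3. So r1c3=3.
Step 21. [r1c5∈{4}] r1c5 has the single candidate 4 ⇒ r1c5=4.
Step 22. [r6c2∈{1}] r6c2's peers cover all but 1 ⇒ r6c2=1.

Answer: 1 5 3 2 4 6 / 6 4 2 5 3 1 / 3 6 4 1 2 5 / 5 2 1 4 6 3 / 4 3 5 6 1 2 / 2 1 6 3 5 4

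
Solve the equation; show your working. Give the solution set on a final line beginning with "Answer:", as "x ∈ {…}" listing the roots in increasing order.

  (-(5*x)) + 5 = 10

Step 1. [(-(5*x)) + 5 = 10] peel the +5: subtract 5 from each side, so sub: -(5*x) = 5.
Step 2. [-(5*x) = 5] LHS negated; negate both sides ⇒ neg: 5*x = -5.
Step 3. [5*x = -5] 5 out front; divide by 5, so div: x = -1.

Answer: x ∈ {-1}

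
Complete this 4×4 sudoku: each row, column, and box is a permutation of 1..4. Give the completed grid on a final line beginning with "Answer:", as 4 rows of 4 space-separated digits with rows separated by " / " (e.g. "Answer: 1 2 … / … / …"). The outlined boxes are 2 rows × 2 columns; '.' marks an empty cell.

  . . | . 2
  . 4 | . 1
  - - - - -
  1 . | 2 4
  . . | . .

Step 1. [r1c1∈{3}] r1c1 has the single candidate 3. So r1c1=3.
Step 2. [r4c4∈{3}] r4c4 is down to just 3. So r4c4=3.
Step 3. [r4c2∈{2}] r4c2 is down to just 2 ⇒ r4c2=2.
Step 4. [r2c3∈{3}] r2c3 has the single candidate 3. So r2c3=3.
Step 5. [r1c3∈{4}] nothing but 4 survives at r1c3. So r1c3=4.
Step 6. [r3c2∈{3}] r3c2's peers cover all but 3, so r3c2=3.
Step 7. [r4c3∈{1}] r4c3 has the single candidate 1, so r4c3=1.
Step 8. [r1c2∈{1}] r1c2's peers cover all but 1, so r1c2=1.
Step 9. [r2c1∈{2}] nothing but 2 survives at r2c1. So r2c1=2.
Step 10. [r4c1∈{4}] r4c1 has the single candidate 4, so r4c1=4.

Answer: 3 1 4 2 / 2 4 3 1 / 1 3 2 4 / 4 2 1 3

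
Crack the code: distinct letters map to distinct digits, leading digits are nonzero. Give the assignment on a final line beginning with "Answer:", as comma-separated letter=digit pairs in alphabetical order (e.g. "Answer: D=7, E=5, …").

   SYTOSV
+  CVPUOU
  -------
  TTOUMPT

Step 1. [col 1: V + U ≡ T (mod 10)] T=1 is one option consistent with column 1 (V + U ≡ T (mod 10), carry-in 0) — take it ⇒ T=1.
Step 2. [col 1: V + U ≡ T (mod 10)] several values work for U in column 1 (V + U ≡ T (mod 10), carry-in 0); try U=3. So U=3.
Step 3. [col 1: V + U ≡ T (mod 10)] column 1 reads V+U+carry(0)=T with U=3, T=1; with digits 1,3 already taken and all letters distinct, the only value for V is 8. So V=8.
Step 4. [col 2: S + O ≡ P (mod 10)] column 2 (S + O ≡ P (mod 10), carry-in 1) doesn't pin O yet; pick O=5 and continue, so O=5.
Step 5. [col 2: S + O ≡ P (mod 10)] column 2 (S + O ≡ P (mod 10), carry-in 1) doesn't pin P yet; pick P=2 and continue, so P=2.
Step 6. [col 2: S + O ≡ P (mod 10)] from column 2 (O=5, P=2, carry-in 1, digits 1,2,3,5,8 already taken and all letters distinct): S must equal 6, so S=6.
Step 7. [col 3: O + U ≡ M (mod 10)] column 3: given O=5, U=3, carry-in 1, and digits 1,2,3,5,6,8 already taken and all letters distinct, O+U≡M (mod 10) forces M=9, so M=9.
Step 8. [col 5: Y + V ≡ O (mod 10)] column 5: given V=8, O=5, carry-in 0, and digits 1,2,3,5,6,8,9 already taken and all letters distinct, Y+V≡O (mod 10) forces Y=7. So Y=7.
Step 9. [col 6: S + C ≡ T (mod 10)] from column 6 (S=6, T=1, carry-in 1, digits 1,2,3,5,6,7,8,9 already taken and all letters distinct): C must equal 4, so C=4.

Answer: C=4, M=9, O=5, P=2, S=6, T=1, U=3, V=8, Y=7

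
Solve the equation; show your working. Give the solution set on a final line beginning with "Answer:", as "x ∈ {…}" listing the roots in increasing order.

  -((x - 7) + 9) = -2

Step 1. [-((x - 7) + 9) = -2] flip signs both sides, so neg: (x - 7) + 9 = 2.
Step 2. [(x - 7) + 9 = 2] peel the +9: subtract 9 from each side, so sub: x - 7 = -7.
Step 3. [x - 7 = -7] add 7: x sits inside (… - 7), so sub: x = 0.

Answer: x ∈ {0}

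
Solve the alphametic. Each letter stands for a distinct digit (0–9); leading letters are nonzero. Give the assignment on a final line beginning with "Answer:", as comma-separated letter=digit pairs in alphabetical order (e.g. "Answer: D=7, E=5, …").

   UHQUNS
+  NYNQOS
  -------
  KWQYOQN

Step 1. [col 1: S + S ≡ N (mod 10)] column 1 (S + S ≡ N (mod 10), carry-in 0) doesn't pin N yet; pick N=4 and continue. So N=4.
Step 2. [K] K is the leading digit of a 7-digit sum of two 6-digit numbers; the final carry is exactly 1, so K=1.
Step 3. [col 1: S + S ≡ N (mod 10)] several values work for S in column 1 (S + S ≡ N (mod 10), carry-in 0); try S=2, so S=2.
Step 4. [col 2: N + O ≡ Q (mod 10)] O=9 is one option consistent with column 2 (N + O ≡ Q (mod 10), carry-in 0) — take it, so O=9.
Step 5. [col 2: N + O ≡ Q (mod 10)] column 2: given N=4, O=9, carry-in 0, and digits 1,2,4,9 already taken and all letters distinct, N+O≡Q (mod 10) forces Q=3. So Q=3.
Step 6. [col 3: U + Q ≡ O (mod 10)] from column 3 (Q=3, O=9, carry-in 1, digits 1,2,3,4,9 already taken and all letters distinct): U must equal 5. So U=5.
Step 7. [col 4: Q + N ≡ Y (mod 10)] column 4 reads Q+N+carry(0)=Y with Q=3, N=4; with digits 1,2,3,4,5,9 already taken and all letters distinct, the only value for Y is 7. So Y=7.
Step 8. [col 5: H + Y ≡ Q (mod 10)] column 5 reads H+Y+carry(0)=Q with Y=7, Q=3; with digits 1,2,3,4,5,7,9 already taken and all letters distinct, the only value for H is 6, so H=6.
Step 9. [col 6: U + N ≡ W (mod 10)] column 6 reads U+N+carry(1)=W with U=5, N=4; with digits 1,2,3,4,5,6,7,9 already taken and all letters distinct, the only value for W is 0. So W=0.

Answer: H=6, K=1, N=4, O=9, Q=3, S=2, U=5, W=0, Y=7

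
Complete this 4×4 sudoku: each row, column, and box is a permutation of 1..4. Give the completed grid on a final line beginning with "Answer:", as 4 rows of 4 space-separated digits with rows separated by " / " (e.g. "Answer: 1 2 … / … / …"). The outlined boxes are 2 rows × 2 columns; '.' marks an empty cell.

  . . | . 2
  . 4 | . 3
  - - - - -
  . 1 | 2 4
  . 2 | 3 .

Step 1. [r2c3∈{1}] only 1 remains possible at r2c3. So r2c3=1.
Step 2. [r1c1∈{1,3}] 1 has one home in row 1: r1c1. So r1c1=1.
Step 3. [r2c1∈{2}] only 2 remains possible at r2c1. So r2c1=2.
Step 4. [r1c2∈{3}] r1c2 has the single candidate 3, so r1c2=3.
Step 5. [r3c1∈{3}] r3c1's peers cover all but 3. So r3c1=3.
Step 6. [r4c1∈{4}] r4c1 has the single candidate 4. So r4c1=4.
Step 7. [r4c4∈{1}] only 1 remains possible at r4c4. So r4c4=1.
Step 8. [r1c3∈{4}] only 4 remains possible at r1c3, so r1c3=4.

Answer: 1 3 4 2 / 2 4 1 3 / 3 1 2 4 / 4 2 3 1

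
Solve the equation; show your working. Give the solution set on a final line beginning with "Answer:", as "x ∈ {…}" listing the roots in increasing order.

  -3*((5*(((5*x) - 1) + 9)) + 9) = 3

Step 1. [-3*((5*(((5*x) - 1) + 9)) + 9) = 3] -3 out front; divide by -3, so div: (5*(((5*x) - 1) + 9)) + 9 = -1.
Step 2. [(5*(((5*x) - 1) + 9)) + 9 = -1] peel the +9: subtract 9 from each side, so sub: 5*(((5*x) - 1) + 9) = -10.
Step 3. [5*(((5*x) - 1) + 9) = -10] LHS = 5·(…); ÷5 both sides. So div: ((5*x) - 1) + 9 = -2.
Step 4. [((5*x) - 1) + 9 = -2] peel the +9: subtract 9 from each side ⇒ sub: (5*x) - 1 = -11.
Step 5. [(5*x) - 1 = -11] 1 comes off first (add 1). So sub: 5*x = -10.
Step 6. [5*x = -10] 5·(inner) — divide through by 5 ⇒ div: x = -2.

Answer: x ∈ {-2}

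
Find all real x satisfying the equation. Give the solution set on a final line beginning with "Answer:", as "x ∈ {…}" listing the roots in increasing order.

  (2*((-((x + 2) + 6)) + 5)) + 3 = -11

Step 1. [(2*((-((x + 2) + 6)) + 5)) + 3 = -11] +3 is outermost — subtract 3 both sides ⇒ sub: 2*((-((x + 2) + 6)) + 5) = -14.
Step 2. [2*((-((x + 2) + 6)) + 5) = -14] divide by the outer 2 ⇒ div: (-((x + 2) + 6)) + 5 = -7.
Step 3. [(-((x + 2) + 6)) + 5 = -7] 5 comes off first (subtract 5). So sub: -((x + 2) + 6) = -12.
Step 4. [-((x + 2) + 6) = -12] leading − — multiply by −1 ⇒ neg: (x + 2) + 6 = 12.
Step 5. [(x + 2) + 6 = 12] subtract 6: x sits inside (… + 6). So sub: x + 2 = 6.
Step 6. [x + 2 = 6] 2 comes off first (subtract 2), so sub: x = 4.

Answer: x ∈ {4}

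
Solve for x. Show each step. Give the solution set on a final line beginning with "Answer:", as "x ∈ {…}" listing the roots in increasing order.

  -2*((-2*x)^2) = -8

Step 1. [-2*((-2*x)^2) = -8] -2 out front; divide by -2. So div: (-2*x)^2 = 4.
Step 2. [(-2*x)^2 = 4] √ both sides: 4 ≥ 0 gives two branches. So sqrt: -2*x = 2 or -2.
Step 3. [-2*x = 2 or -2] LHS = -2·(…); ÷-2 both sides ⇒ div: x = -1 or 1.

Answer: x ∈ {-1, 1}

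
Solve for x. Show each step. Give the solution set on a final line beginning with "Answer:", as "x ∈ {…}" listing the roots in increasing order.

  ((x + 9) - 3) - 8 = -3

Step 1. [((x + 9) - 3) - 8 = -3] -8 is outermost — add 8 both sides. So sub: (x + 9) - 3 = 5.
Step 2. [(x + 9) - 3 = 5] the outer -3 inverts by adding 3 ⇒ sub: x + 9 = 8.
Step 3. [x + 9 = 8] the outer +9 inverts by subtracting 9. So sub: x = -1.

Answer: x ∈ {-1}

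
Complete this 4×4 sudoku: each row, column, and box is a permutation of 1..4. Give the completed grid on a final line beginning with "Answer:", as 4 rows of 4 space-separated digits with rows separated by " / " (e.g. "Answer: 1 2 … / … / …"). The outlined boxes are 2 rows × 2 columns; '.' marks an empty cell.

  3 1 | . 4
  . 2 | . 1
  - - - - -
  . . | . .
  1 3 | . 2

Step 1. [r3c3∈{1,3,4}] row 3 places 1 nowhere but r3c3. So r3c3=1.
Step 2. [r2c1∈{4}] only 4 remains possible at r2c1, so r2c1=4.
Step 3. [r3c2∈{4}] r3c2 is down to just 4 ⇒ r3c2=4.
Step 4. [r3c4∈{3}] only 3 remains possible at r3c4. So r3c4=3.
Step 5. [r1c3∈{2}] only 2 remains possible at r1c3. So r1c3=2.
Step 6. [r4c3∈{4}] only 4 remains possible at r4c3, so r4c3=4.
Step 7. [r3c1∈{2}] nothing but 2 survives at r3c1 ⇒ r3c1=2.
Step 8. [r2c3∈{3}] r2c3's peers cover all but 3, so r2c3=3.

Answer: 3 1 2 4 / 4 2 3 1 / 2 4 1 3 / 1 3 4 2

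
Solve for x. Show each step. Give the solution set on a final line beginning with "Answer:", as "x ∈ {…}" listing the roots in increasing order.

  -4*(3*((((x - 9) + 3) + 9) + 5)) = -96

Step 1. [-4*(3*((((x - 9) + 3) + 9) + 5)) = -96] LHS = -4·(…); ÷-4 both sides. So div: 3*((((x - 9) + 3) + 9) + 5) = 24.
Step 2. [3*((((x - 9) + 3) + 9) + 5) = 24] divide by the outer 3. So div: (((x - 9) + 3) + 9) + 5 = 8.
Step 3. [(((x - 9) + 3) + 9) + 5 = 8] 5 comes off first (subtract 5), so sub: ((x - 9) + 3) + 9 = 3.
Step 4. [((x - 9) + 3) + 9 = 3] subtract 9: x sits inside (… + 9), so sub: (x - 9) + 3 = -6.
Step 5. [(x - 9) + 3 = -6] the outer +3 inverts by subtracting 3 ⇒ sub: x - 9 = -9.
Step 6. [x - 9 = -9] the outer -9 inverts by adding 9. So sub: x = 0.

Answer: x ∈ {0}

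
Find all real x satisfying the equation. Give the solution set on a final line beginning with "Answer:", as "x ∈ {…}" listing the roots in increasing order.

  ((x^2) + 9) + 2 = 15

Step 1. [((x^2) + 9) + 2 = 15] 2 comes off first (subtract 2) ⇒ sub: (x^2) + 9 = 13.
Step 2. [(x^2) + 9 = 13] peel the +9: subtract 9 from each side, so sub: x^2 = 4.
Step 3. [x^2 = 4] √ both sides: 4 ≥ 0 gives two branches ⇒ sqrt: x = 2 or -2.

Answer: x ∈ {-2, 2}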